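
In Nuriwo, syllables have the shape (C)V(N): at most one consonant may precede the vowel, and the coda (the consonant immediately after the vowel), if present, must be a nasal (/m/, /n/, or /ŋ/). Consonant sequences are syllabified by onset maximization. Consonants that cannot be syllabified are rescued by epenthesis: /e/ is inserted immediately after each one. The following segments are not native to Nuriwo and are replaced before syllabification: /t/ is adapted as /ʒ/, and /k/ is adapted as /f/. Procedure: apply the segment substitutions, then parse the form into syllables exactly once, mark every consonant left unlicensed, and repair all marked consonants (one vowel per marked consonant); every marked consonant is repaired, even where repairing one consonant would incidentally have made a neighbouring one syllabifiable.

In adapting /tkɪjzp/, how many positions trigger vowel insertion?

4

After substitution the input is /ʒfɪjzp/.
The unsyllabifiable consonants are /ʒ/, /j/, /z/, /p/; each receives one epenthetic vowel.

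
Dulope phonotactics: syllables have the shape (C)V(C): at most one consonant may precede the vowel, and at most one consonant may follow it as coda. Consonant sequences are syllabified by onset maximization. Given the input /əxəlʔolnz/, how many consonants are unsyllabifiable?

2

Under (C)V(C), the unsyllabifiable consonants are /n/, /z/ (at most one coda consonant is licensed; onsets are limited to one consonant).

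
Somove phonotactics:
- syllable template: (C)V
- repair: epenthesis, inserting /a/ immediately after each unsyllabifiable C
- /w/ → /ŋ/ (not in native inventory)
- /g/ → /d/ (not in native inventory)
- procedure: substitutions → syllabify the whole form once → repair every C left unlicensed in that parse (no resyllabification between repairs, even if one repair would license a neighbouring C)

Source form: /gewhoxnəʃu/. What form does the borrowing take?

deŋahoxanəʃu

Substitution: /g/ → /d/, /w/ → /ŋ/, giving /deŋhoxnəʃu/.
Under (C)V, the unsyllabifiable consonants are /ŋ/, /x/ (no codas are permitted; onsets are limited to one consonant).
Epenthesis after each stranded consonant: /ŋ/ → /ŋa/, /x/ → /xa/.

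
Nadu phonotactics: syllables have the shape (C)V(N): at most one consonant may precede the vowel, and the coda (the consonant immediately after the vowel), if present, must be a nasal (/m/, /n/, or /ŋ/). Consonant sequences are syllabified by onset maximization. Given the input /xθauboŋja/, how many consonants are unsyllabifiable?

Under (C)V(N), the unsyllabifiable consonants are /x/ (only a nasal (/m/, /n/, or /ŋ/) is licensed in coda position; onsets are limited to one consonant).

1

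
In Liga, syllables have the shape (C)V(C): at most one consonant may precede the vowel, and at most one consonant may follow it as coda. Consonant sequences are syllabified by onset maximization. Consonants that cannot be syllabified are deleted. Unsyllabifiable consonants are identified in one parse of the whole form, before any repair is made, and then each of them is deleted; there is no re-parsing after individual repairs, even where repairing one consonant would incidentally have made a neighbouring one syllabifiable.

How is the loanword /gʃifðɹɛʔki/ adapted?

Under (C)V(C), the unsyllabifiable consonants are /g/, /ð/ (at most one coda consonant is licensed; onsets are limited to one consonant).
Deletion applies to /g/, /ð/.

ʃifɹɛʔki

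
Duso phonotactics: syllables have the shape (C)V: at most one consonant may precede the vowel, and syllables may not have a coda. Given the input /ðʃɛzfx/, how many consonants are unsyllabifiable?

4

Syllabifying with onset maximization leaves /ð/, /z/, /f/, /x/ stranded (no codas are permitted; onsets are limited to one consonant).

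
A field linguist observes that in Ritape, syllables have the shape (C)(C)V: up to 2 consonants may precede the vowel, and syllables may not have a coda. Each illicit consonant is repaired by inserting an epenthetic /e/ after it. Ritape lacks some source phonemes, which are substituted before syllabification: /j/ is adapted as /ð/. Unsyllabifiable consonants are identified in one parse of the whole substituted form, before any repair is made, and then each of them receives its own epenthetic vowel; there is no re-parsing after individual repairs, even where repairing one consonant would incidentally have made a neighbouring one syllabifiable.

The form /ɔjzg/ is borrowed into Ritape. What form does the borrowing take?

ɔðezege

Substitution: /j/ → /ð/, giving /ɔðzg/.
Syllabifying with onset maximization leaves /ð/, /z/, /g/ stranded (no codas are permitted; onsets may contain at most 2 consonants).
Epenthesis after each stranded consonant: /ð/ → /ðe/, /z/ → /ze/, /g/ → /ge/.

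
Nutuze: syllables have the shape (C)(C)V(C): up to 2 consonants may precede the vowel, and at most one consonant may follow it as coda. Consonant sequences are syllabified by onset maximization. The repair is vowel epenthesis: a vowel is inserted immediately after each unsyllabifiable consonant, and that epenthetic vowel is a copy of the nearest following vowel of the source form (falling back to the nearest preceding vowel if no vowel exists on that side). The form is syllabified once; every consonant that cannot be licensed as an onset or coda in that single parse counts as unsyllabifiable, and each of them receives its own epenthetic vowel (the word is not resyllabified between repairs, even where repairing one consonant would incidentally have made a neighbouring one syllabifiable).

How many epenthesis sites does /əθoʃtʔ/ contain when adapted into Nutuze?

2

The unsyllabifiable consonants are /t/, /ʔ/; each receives one epenthetic vowel.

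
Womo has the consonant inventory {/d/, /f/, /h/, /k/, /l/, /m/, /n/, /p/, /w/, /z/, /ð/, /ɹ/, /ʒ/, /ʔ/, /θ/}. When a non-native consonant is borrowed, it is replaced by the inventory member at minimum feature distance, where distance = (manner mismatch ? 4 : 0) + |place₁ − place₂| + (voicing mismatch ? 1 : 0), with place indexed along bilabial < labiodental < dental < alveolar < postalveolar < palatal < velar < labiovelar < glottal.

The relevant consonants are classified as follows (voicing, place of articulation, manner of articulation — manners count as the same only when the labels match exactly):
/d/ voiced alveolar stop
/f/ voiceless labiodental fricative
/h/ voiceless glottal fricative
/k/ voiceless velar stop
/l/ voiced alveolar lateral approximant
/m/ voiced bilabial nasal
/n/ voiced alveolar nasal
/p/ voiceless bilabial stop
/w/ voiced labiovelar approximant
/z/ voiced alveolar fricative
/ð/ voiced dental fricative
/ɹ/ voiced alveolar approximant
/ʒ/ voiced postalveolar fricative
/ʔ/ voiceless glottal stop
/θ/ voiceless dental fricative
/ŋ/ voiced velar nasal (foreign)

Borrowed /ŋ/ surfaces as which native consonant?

n

/n/ is closest: same manner (nasal), place distance 3 (velar→alveolar), same voicing; total 3. Next closest is /k/ at distance 5.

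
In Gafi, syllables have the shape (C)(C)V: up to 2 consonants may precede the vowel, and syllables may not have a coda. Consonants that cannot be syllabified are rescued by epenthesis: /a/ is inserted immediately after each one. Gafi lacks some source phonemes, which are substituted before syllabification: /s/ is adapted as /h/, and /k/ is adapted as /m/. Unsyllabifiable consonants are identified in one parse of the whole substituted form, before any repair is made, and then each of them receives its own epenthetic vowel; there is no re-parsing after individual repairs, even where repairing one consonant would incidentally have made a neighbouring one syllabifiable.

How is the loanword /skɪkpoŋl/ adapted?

Substitution: /s/ → /h/, /k/ → /m/, giving /hmɪmpoŋl/.
Under (C)(C)V, the unsyllabifiable consonants are /ŋ/, /l/ (no codas are permitted; onsets may contain at most 2 consonants).
Epenthesis after each stranded consonant: /ŋ/ → /ŋa/, /l/ → /la/.

hmɪmpoŋala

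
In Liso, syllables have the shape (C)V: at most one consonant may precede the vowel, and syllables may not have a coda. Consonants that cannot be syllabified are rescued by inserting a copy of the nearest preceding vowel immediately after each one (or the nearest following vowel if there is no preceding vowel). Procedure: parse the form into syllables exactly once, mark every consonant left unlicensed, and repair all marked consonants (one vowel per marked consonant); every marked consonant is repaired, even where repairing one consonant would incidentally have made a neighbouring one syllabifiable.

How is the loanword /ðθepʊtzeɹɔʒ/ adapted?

ðeθepʊtʊzeɹɔʒɔ

The consonants /ð/, /t/, /ʒ/ cannot be parsed into a legal (C)V syllable (no codas are permitted; onsets are limited to one consonant).
Epenthesis after each stranded consonant: /ð/ → /ðe/, /t/ → /tʊ/, /ʒ/ → /ʒɔ/.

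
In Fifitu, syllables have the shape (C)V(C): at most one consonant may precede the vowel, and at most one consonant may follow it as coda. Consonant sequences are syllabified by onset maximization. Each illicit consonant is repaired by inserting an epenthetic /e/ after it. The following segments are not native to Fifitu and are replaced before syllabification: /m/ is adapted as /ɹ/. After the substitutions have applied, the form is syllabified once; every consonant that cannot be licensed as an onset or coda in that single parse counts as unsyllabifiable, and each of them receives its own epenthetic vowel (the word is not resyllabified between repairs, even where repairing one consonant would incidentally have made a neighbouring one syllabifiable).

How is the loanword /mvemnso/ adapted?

ɹeveɹneso

Substitution: /m/ → /ɹ/, giving /ɹveɹnso/.
The consonants /ɹ/, /n/ cannot be parsed into a legal (C)V(C) syllable (at most one coda consonant is licensed; onsets are limited to one consonant).
Epenthesis after each stranded consonant: /ɹ/ → /ɹe/, /n/ → /ne/.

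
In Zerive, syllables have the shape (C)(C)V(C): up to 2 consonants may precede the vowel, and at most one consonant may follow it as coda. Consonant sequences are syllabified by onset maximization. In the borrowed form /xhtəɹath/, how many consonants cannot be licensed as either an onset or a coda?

Under (C)(C)V(C), the unsyllabifiable consonants are /x/, /h/ (at most one coda consonant is licensed; onsets may contain at most 2 consonants).

2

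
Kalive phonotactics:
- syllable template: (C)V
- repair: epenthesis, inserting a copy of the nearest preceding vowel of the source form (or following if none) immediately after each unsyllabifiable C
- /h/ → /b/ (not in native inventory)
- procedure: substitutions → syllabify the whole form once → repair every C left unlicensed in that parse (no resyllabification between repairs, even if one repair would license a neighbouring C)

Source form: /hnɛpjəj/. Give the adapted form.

bɛnɛpɛjəjə

Substitution: /h/ → /b/, giving /bnɛpjəj/.
Under (C)V, the unsyllabifiable consonants are /b/, /p/, /j/ (no codas are permitted; onsets are limited to one consonant).
Inserting the epenthetic vowel yields /b/ → /bɛ/, /p/ → /pɛ/, /j/ → /jə/.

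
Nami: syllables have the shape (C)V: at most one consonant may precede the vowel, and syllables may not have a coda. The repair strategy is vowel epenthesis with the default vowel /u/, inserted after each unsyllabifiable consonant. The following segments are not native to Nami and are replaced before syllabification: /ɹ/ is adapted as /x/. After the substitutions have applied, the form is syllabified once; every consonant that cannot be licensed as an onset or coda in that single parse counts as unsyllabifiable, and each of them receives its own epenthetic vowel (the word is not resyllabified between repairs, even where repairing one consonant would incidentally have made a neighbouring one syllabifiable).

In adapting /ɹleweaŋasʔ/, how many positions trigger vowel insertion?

3

After substitution the input is /xleweaŋasʔ/.
The unsyllabifiable consonants are /x/, /s/, /ʔ/; each receives one epenthetic vowel.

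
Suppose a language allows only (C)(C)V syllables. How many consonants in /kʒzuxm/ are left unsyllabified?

3

The consonants /k/, /x/, /m/ cannot be parsed into a legal (C)(C)V syllable (no codas are permitted; onsets may contain at most 2 consonants).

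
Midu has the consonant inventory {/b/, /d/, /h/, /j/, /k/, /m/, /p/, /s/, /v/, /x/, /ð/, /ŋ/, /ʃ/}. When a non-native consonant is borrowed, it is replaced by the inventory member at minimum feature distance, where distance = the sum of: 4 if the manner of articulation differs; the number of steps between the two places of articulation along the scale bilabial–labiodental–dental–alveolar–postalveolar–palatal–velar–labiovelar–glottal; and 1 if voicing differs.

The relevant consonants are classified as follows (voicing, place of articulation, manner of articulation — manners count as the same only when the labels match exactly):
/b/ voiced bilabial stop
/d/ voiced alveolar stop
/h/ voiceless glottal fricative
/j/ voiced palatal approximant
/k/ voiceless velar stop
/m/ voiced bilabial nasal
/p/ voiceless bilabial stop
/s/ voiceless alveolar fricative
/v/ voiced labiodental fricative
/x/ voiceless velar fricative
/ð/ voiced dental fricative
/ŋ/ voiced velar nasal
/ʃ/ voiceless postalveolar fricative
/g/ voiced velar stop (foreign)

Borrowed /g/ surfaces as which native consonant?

k

/k/ is closest: same manner (stop), place distance 0 (velar→velar), voicing differs (+1); total 1. Next closest is /d/ at distance 3.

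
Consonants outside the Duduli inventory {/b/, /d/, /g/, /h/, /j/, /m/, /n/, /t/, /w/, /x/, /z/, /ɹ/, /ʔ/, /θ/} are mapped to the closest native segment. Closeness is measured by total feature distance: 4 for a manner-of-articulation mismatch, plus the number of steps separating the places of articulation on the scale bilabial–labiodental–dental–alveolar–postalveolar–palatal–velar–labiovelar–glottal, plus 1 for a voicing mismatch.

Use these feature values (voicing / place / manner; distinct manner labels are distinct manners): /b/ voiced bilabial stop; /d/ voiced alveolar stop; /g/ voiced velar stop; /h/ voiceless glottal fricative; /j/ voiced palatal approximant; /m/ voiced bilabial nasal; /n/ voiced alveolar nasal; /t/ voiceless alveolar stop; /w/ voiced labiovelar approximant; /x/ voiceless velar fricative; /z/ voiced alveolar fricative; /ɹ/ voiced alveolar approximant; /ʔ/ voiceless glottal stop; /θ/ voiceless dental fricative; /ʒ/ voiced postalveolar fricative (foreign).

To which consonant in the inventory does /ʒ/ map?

z

/z/ is closest: same manner (fricative), place distance 1 (postalveolar→alveolar), same voicing; total 1. Next closest is /x/ at distance 3.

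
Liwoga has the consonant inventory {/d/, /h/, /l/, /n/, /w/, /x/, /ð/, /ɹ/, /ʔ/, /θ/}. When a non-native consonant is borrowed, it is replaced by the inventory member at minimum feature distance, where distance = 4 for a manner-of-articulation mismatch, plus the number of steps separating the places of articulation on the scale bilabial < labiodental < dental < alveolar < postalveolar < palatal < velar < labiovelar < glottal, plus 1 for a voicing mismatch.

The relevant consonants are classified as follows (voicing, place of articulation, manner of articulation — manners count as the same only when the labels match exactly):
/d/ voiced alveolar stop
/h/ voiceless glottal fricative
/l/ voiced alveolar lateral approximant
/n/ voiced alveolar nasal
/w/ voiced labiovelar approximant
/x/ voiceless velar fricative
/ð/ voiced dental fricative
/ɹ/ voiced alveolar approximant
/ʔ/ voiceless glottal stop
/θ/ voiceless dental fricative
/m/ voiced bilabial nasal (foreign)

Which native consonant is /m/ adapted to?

n

/n/ is closest: same manner (nasal), place distance 3 (bilabial→alveolar), same voicing; total 3. Next closest is /ð/ at distance 6.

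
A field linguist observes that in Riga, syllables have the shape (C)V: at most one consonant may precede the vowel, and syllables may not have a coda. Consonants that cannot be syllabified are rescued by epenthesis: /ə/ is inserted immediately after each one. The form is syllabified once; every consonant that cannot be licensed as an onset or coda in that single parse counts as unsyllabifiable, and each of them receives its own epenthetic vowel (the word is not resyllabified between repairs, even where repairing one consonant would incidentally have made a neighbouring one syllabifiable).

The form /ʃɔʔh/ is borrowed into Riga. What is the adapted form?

ʃɔʔəhə

The consonants /ʔ/, /h/ cannot be parsed into a legal (C)V syllable (no codas are permitted; onsets are limited to one consonant).
Each unlicensed consonant becomes the onset of a new syllable: /ʔ/ → /ʔə/, /h/ → /hə/.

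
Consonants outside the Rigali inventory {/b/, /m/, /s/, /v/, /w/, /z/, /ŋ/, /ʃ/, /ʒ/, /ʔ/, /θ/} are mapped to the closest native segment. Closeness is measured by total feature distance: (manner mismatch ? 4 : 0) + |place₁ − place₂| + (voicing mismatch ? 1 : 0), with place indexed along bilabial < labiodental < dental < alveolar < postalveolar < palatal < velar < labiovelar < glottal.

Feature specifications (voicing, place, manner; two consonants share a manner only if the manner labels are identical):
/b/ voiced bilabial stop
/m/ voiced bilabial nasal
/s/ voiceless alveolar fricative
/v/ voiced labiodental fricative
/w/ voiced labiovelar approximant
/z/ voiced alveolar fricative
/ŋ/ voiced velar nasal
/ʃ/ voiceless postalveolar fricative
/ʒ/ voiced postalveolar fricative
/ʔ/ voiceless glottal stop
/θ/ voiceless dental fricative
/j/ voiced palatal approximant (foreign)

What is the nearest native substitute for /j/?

/w/ is closest: same manner (approximant), place distance 2 (palatal→labiovelar), same voicing; total 2. Next closest is /ŋ/ at distance 5.

w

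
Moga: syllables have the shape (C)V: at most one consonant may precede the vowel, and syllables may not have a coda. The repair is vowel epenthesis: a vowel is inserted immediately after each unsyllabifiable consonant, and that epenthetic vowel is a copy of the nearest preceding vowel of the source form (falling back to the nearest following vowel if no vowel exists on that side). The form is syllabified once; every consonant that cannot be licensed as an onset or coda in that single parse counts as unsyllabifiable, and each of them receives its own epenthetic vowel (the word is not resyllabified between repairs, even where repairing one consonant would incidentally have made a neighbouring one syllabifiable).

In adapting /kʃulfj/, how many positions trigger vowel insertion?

The unsyllabifiable consonants are /k/, /l/, /f/, /j/; each receives one epenthetic vowel.

4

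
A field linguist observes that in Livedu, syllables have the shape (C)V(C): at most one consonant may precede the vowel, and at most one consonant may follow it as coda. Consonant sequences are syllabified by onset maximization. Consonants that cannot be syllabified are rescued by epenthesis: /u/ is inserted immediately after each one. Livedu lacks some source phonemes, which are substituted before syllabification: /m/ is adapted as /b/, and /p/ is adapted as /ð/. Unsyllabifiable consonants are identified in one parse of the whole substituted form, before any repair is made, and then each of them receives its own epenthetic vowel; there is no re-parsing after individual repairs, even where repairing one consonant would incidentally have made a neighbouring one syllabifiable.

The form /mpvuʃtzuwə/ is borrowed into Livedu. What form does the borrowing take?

Substitution: /m/ → /b/, /p/ → /ð/, giving /bðvuʃtzuwə/.
Under (C)V(C), the unsyllabifiable consonants are /b/, /ð/, /t/ (at most one coda consonant is licensed; onsets are limited to one consonant).
Inserting the epenthetic vowel yields /b/ → /bu/, /ð/ → /ðu/, /t/ → /tu/.

buðuvuʃtuzuwə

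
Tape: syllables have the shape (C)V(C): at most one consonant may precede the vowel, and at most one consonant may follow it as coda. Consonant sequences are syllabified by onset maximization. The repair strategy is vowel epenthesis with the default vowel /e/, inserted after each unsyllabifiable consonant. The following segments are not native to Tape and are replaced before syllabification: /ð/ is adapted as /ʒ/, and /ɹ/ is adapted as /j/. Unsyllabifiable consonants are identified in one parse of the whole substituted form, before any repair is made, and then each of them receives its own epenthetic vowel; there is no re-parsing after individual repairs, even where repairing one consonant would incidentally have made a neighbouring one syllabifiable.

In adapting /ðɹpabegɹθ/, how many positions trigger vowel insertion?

4

After substitution the input is /ʒjpabegjθ/.
The unsyllabifiable consonants are /ʒ/, /j/, /j/, /θ/; each receives one epenthetic vowel.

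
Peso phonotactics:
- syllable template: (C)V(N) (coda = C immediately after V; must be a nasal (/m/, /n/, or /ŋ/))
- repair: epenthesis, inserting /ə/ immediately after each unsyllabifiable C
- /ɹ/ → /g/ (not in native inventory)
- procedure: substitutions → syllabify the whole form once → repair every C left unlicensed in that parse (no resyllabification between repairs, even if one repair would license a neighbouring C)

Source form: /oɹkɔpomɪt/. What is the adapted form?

Substitution: /ɹ/ → /g/, giving /ogkɔpomɪt/.
Syllabifying with onset maximization leaves /g/, /t/ stranded (only a nasal (/m/, /n/, or /ŋ/) is licensed in coda position; onsets are limited to one consonant).
Inserting the epenthetic vowel yields /g/ → /gə/, /t/ → /tə/.

ogəkɔpomɪtə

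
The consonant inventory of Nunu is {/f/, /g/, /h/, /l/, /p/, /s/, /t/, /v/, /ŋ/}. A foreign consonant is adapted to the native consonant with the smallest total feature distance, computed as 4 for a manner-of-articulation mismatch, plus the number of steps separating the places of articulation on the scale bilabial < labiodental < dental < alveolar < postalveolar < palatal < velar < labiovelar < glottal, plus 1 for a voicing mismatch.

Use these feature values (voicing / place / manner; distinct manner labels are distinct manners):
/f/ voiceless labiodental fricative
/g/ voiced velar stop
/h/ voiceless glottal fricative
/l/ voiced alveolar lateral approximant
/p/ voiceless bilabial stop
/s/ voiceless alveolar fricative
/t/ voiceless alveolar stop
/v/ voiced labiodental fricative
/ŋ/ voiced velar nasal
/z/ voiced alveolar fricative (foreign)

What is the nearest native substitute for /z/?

s

/s/ is closest: same manner (fricative), place distance 0 (alveolar→alveolar), voicing differs (+1); total 1. Next closest is /v/ at distance 2.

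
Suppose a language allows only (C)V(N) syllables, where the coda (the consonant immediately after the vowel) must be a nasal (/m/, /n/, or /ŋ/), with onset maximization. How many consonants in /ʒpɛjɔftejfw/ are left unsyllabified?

Syllabifying with onset maximization leaves /ʒ/, /f/, /j/, /f/, /w/ stranded (only a nasal (/m/, /n/, or /ŋ/) is licensed in coda position; onsets are limited to one consonant).

5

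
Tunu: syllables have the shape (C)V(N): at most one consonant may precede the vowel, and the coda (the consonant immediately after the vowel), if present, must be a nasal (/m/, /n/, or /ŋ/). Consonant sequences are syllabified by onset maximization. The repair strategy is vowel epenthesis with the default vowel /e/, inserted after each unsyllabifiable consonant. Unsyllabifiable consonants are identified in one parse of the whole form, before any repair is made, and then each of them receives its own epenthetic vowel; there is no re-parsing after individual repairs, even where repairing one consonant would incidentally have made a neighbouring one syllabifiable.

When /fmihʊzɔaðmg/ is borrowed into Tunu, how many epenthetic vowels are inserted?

4

The unsyllabifiable consonants are /f/, /ð/, /m/, /g/; each receives one epenthetic vowel.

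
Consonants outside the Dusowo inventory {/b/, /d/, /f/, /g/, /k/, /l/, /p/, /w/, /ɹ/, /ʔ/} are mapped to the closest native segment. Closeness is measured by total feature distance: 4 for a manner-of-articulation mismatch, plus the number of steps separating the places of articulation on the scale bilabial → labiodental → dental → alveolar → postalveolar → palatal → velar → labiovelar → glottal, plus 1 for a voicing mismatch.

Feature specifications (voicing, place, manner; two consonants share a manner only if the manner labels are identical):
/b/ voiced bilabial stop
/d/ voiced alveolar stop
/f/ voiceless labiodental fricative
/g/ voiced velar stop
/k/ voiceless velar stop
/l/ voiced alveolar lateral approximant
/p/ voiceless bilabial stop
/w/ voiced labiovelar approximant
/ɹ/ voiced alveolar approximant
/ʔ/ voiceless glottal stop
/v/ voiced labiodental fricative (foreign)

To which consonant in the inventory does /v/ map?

f

/f/ is closest: same manner (fricative), place distance 0 (labiodental→labiodental), voicing differs (+1); total 1. Next closest is /b/ at distance 5.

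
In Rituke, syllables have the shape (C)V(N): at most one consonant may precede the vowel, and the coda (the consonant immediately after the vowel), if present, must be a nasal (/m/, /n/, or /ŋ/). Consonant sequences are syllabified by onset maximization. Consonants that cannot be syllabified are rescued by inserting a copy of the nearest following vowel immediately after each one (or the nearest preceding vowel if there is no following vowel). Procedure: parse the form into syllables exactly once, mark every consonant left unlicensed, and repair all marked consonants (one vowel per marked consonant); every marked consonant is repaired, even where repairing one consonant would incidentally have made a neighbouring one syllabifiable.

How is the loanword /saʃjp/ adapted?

Under (C)V(N), the unsyllabifiable consonants are /ʃ/, /j/, /p/ (only a nasal (/m/, /n/, or /ŋ/) is licensed in coda position; onsets are limited to one consonant).
Each unlicensed consonant becomes the onset of a new syllable: /ʃ/ → /ʃa/, /j/ → /ja/, /p/ → /pa/.

saʃajapa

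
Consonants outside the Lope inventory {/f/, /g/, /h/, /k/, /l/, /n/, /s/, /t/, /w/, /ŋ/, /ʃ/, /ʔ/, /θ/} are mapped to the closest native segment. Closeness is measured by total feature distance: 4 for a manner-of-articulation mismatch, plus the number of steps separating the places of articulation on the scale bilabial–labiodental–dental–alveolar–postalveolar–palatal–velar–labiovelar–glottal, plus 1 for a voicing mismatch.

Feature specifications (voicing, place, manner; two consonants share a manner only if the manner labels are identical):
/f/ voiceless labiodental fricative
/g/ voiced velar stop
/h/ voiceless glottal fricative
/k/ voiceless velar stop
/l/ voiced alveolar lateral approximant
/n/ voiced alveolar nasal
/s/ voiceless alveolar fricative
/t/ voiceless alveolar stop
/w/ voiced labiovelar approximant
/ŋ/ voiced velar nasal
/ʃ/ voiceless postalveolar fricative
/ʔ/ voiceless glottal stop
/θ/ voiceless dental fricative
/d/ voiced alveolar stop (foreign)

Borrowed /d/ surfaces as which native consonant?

/t/ is closest: same manner (stop), place distance 0 (alveolar→alveolar), voicing differs (+1); total 1. Next closest is /g/ at distance 3.

t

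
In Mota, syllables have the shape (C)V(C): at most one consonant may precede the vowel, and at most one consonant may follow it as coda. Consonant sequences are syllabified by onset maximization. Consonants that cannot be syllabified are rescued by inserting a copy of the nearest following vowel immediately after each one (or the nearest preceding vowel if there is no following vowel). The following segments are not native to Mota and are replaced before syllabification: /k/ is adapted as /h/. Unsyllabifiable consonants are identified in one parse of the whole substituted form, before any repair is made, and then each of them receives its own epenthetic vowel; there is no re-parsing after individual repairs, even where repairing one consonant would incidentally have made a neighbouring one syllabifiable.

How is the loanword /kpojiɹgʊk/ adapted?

Substitution: /k/ → /h/, giving /hpojiɹgʊh/.
Syllabifying with onset maximization leaves /h/ stranded (at most one coda consonant is licensed; onsets are limited to one consonant).
Each unlicensed consonant becomes the onset of a new syllable: /h/ → /ho/.

hopojiɹgʊh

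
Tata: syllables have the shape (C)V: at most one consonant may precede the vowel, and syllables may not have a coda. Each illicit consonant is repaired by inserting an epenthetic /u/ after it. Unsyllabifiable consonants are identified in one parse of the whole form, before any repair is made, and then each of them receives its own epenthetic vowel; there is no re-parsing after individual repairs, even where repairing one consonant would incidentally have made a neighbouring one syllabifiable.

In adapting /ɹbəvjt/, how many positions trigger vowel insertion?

The unsyllabifiable consonants are /ɹ/, /v/, /j/, /t/; each receives one epenthetic vowel.

4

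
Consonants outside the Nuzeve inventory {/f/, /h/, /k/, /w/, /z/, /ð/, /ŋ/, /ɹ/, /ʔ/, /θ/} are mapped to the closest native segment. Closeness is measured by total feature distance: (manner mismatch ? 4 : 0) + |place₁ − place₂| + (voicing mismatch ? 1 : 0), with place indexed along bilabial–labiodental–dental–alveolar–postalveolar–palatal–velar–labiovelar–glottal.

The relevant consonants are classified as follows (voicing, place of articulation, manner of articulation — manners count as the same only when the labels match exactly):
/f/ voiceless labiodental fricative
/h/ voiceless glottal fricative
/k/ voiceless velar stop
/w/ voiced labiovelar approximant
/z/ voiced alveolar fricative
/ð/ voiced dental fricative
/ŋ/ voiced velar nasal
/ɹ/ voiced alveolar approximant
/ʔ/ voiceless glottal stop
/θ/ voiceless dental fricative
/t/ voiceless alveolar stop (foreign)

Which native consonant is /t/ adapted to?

k

/k/ is closest: same manner (stop), place distance 3 (alveolar→velar), same voicing; total 3. Next closest is /z/ at distance 5.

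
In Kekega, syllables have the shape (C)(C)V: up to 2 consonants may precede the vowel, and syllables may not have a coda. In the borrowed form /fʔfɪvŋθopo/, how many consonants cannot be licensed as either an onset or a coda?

2

Syllabifying with onset maximization leaves /f/, /v/ stranded (no codas are permitted; onsets may contain at most 2 consonants).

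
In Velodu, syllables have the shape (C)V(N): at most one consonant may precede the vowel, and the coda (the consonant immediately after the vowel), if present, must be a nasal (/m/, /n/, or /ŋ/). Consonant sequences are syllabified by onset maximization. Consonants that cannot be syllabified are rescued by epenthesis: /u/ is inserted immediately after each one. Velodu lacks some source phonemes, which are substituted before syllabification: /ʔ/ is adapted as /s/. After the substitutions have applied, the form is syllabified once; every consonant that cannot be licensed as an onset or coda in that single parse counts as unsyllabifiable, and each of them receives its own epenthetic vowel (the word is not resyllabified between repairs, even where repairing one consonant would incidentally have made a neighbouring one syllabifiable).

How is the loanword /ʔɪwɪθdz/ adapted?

Substitution: /ʔ/ → /s/, giving /sɪwɪθdz/.
Under (C)V(N), the unsyllabifiable consonants are /θ/, /d/, /z/ (only a nasal (/m/, /n/, or /ŋ/) is licensed in coda position; onsets are limited to one consonant).
Epenthesis after each stranded consonant: /θ/ → /θu/, /d/ → /du/, /z/ → /zu/.

sɪwɪθuduzu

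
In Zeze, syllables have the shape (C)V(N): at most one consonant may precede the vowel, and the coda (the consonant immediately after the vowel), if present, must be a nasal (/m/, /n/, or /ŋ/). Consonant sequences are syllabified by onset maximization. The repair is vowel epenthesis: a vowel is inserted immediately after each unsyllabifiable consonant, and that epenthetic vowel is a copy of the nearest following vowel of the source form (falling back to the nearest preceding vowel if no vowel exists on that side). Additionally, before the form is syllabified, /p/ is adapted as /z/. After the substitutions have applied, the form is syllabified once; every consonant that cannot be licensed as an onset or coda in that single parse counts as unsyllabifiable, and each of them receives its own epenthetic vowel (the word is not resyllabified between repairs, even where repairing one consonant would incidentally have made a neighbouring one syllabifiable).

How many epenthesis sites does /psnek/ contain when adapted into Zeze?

3

After substitution the input is /zsnek/.
The unsyllabifiable consonants are /z/, /s/, /k/; each receives one epenthetic vowel.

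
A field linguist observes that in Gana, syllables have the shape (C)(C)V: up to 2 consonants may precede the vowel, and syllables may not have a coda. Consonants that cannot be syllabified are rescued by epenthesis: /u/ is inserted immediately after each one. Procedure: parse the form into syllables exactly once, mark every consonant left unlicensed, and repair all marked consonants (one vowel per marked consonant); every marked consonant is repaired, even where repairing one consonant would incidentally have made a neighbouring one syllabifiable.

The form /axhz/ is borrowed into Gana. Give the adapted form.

The consonants /x/, /h/, /z/ cannot be parsed into a legal (C)(C)V syllable (no codas are permitted; onsets may contain at most 2 consonants).
Inserting the epenthetic vowel yields /x/ → /xu/, /h/ → /hu/, /z/ → /zu/.

axuhuzu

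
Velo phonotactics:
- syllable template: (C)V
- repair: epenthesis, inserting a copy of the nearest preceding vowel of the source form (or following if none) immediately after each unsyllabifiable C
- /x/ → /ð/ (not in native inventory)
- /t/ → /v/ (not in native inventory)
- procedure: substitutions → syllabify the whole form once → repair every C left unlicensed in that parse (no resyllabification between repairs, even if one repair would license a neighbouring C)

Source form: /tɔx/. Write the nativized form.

Substitution: /t/ → /v/, /x/ → /ð/, giving /vɔð/.
Syllabifying with onset maximization leaves /ð/ stranded (no codas are permitted; onsets are limited to one consonant).
Inserting the epenthetic vowel yields /ð/ → /ðɔ/.

vɔðɔ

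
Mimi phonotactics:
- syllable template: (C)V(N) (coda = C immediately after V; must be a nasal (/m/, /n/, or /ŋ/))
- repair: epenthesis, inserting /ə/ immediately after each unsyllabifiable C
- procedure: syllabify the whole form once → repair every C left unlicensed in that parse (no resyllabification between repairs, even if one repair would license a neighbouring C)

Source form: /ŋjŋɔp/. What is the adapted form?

ŋəjəŋɔpə

Syllabifying with onset maximization leaves /ŋ/, /j/, /p/ stranded (only a nasal (/m/, /n/, or /ŋ/) is licensed in coda position; onsets are limited to one consonant).
Each unlicensed consonant becomes the onset of a new syllable: /ŋ/ → /ŋə/, /j/ → /jə/, /p/ → /pə/.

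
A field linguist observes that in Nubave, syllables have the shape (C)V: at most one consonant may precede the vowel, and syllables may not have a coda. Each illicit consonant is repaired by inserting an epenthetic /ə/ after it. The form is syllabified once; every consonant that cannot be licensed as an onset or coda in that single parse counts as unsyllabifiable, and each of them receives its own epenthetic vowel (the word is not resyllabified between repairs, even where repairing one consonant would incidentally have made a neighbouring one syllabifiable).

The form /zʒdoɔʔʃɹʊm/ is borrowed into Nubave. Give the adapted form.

zəʒədoɔʔəʃəɹʊmə

Under (C)V, the unsyllabifiable consonants are /z/, /ʒ/, /ʔ/, /ʃ/, /m/ (no codas are permitted; onsets are limited to one consonant).
Epenthesis after each stranded consonant: /z/ → /zə/, /ʒ/ → /ʒə/, /ʔ/ → /ʔə/, /ʃ/ → /ʃə/, /m/ → /mə/.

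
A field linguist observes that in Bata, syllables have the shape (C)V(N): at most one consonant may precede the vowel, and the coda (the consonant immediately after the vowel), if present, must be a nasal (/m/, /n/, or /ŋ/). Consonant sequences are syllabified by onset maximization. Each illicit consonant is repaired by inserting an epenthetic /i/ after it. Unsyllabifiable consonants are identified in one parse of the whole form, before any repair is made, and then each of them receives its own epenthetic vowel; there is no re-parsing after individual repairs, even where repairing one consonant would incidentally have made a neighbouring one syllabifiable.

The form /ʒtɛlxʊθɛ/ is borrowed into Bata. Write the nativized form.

ʒitɛlixʊθɛ

Syllabifying with onset maximization leaves /ʒ/, /l/ stranded (only a nasal (/m/, /n/, or /ŋ/) is licensed in coda position; onsets are limited to one consonant).
Inserting the epenthetic vowel yields /ʒ/ → /ʒi/, /l/ → /li/.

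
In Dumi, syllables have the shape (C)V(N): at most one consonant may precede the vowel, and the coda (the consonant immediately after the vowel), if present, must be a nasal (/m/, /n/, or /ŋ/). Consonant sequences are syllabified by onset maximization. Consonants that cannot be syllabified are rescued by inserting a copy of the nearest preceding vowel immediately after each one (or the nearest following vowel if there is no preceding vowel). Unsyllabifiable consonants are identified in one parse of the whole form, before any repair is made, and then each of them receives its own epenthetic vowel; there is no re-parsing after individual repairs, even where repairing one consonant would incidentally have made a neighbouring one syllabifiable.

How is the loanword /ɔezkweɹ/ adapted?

The consonants /z/, /k/, /ɹ/ cannot be parsed into a legal (C)V(N) syllable (only a nasal (/m/, /n/, or /ŋ/) is licensed in coda position; onsets are limited to one consonant).
Epenthesis after each stranded consonant: /z/ → /ze/, /k/ → /ke/, /ɹ/ → /ɹe/.

ɔezekeweɹe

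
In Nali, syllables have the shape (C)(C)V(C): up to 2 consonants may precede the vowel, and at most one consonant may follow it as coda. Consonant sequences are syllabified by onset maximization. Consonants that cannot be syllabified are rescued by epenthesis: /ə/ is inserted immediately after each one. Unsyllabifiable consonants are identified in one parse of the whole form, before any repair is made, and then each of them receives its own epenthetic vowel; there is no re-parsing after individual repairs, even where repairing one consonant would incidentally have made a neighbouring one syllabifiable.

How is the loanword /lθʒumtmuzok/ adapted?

ləθʒumtmuzok

Syllabifying with onset maximization leaves /l/ stranded (at most one coda consonant is licensed; onsets may contain at most 2 consonants).
Epenthesis after each stranded consonant: /l/ → /lə/.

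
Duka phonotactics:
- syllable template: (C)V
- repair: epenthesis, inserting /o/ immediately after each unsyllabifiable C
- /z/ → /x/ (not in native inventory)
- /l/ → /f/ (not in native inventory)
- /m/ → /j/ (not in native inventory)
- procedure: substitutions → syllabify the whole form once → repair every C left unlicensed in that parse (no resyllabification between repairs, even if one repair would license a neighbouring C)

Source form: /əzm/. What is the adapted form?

əxojo

Substitution: /z/ → /x/, /m/ → /j/, giving /əxj/.
The consonants /x/, /j/ cannot be parsed into a legal (C)V syllable (no codas are permitted; onsets are limited to one consonant).
Each unlicensed consonant becomes the onset of a new syllable: /x/ → /xo/, /j/ → /jo/.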